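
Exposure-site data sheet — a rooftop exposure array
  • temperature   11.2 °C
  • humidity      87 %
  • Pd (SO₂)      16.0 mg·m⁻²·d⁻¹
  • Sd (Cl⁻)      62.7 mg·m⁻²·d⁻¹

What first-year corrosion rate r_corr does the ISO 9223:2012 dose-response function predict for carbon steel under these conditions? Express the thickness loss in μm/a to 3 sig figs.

r_corr = 76.6 μm/a

carbon steel: f(T) = -0.054·(T−10) [T>10 °C] = -0.0648
  Pd branch = 1.77·Pd^0.52·e^(0.02·RH+f) = 39.96 μm/a
  Sd branch = 0.102·Sd^0.62·e^(0.033·RH+0.04·T) = 36.67 μm/a
  sum: 39.96 + 36.67 → r_corr = 76.63 μm/a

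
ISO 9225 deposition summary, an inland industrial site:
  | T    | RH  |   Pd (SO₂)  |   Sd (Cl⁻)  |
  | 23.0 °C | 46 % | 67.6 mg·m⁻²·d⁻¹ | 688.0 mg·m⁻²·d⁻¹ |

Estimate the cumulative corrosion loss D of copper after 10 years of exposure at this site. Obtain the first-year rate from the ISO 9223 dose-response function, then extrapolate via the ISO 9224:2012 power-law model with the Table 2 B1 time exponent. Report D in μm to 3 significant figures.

D(10) = 4.89 μm

copper: T>10 °C ⇒ hinge -0.080·(23.0−10) = -1.0400
  sulphur-dioxide contribution → 0.08454 μm/a
  chloride contribution → 0.9672 μm/a
  total first-year rate 1.052 μm/a
Power-law: D(10) = r_corr · 10^0.667
  D(10) = 1.052 × 10^0.667 = 1.052 × 4.645 = 4.885 μm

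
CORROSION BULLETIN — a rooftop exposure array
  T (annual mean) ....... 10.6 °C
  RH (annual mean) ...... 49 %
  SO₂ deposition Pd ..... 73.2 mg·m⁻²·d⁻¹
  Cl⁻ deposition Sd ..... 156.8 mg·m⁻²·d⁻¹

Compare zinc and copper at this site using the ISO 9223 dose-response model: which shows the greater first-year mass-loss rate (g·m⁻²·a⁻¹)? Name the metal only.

zinc

zinc: temperature factor f = -0.071·(0.6) = -0.0426
  Pd branch = 0.0129·Pd^0.44·e^(0.046·RH+f) = 0.7787 μm/a
  Sd branch = 0.0175·Sd^0.57·e^(0.008·RH+0.085·T) = 1.137 μm/a
  r_corr = 0.7787 + 1.137 = 1.916 μm/a
  mass loss = 1.916 μm/a × 7.14 g/cm³ = 13.68 g·m⁻²·a⁻¹
copper: temperature factor f = -0.080·(0.6) = -0.0480
  SO₂ term: 0.0053·73.2^0.26·exp(0.059·49-0.0480) = 0.2778
  Sd branch = 0.01025·Sd^0.27·e^(0.036·RH+0.049·T) = 0.3937 μm/a
  sum: 0.2778 + 0.3937 → r_corr = 0.6715 μm/a
  mass loss = 0.6715 μm/a × 8.96 g/cm³ = 6.016 g·m⁻²·a⁻¹
Ordering by g·m⁻²·a⁻¹: zinc (13.7) > copper (6.02)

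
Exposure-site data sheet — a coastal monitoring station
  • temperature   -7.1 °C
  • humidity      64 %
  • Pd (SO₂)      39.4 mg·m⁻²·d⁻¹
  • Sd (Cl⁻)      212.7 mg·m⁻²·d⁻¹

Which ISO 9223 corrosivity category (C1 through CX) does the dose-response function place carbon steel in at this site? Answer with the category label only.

C2

carbon steel: T≤10 °C ⇒ hinge +0.150·(-7.1−10) = -2.5650
  sulphur-dioxide contribution → 3.308 μm/a
  chloride contribution → 17.61 μm/a
  total first-year rate 20.92 μm/a
20.9 μm/a falls in (1.3, 25] for carbon steel → category C2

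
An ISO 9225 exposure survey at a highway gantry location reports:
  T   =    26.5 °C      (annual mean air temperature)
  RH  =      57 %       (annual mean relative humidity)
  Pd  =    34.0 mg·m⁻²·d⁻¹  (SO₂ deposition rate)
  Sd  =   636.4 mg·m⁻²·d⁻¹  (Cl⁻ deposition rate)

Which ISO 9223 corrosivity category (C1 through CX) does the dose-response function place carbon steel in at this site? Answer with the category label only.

C5

carbon steel: T>10 °C ⇒ hinge -0.054·(26.5−10) = -0.8910
  SO₂ term: 1.77·34.0^0.52·exp(0.02·57-0.8910) = 14.21
  Sd branch = 0.102·Sd^0.62·e^(0.033·RH+0.04·T) = 105.7 μm/a
  sum: 14.21 + 105.7 → r_corr = 119.9 μm/a
ISO 9223 Table 2 (carbon steel): 80 < 120 ≤ 200 μm/a ⇒ C5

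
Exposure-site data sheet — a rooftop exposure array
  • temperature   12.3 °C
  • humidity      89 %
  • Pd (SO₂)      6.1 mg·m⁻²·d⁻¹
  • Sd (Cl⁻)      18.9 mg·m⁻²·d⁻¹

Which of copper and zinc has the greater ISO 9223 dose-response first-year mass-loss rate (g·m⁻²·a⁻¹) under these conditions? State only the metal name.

copper: f(T) = -0.080·(T−10) [T>10 °C] = -0.1840
  sulphur-dioxide contribution → 1.346 μm/a
  chloride contribution → 1.02 μm/a
  ⇒ r_corr(copper) = 2.366 μm/a
  mass loss = 2.366 μm/a × 8.96 g/cm³ = 21.2 g·m⁻²·a⁻¹
zinc: temperature factor f = -0.071·(2.3) = -0.1633
  sulphur-dioxide contribution → 1.456 μm/a
  chloride contribution → 0.5419 μm/a
  ⇒ r_corr(zinc) = 1.998 μm/a
  mass loss = 1.998 μm/a × 7.14 g/cm³ = 14.27 g·m⁻²·a⁻¹
Ordering by g·m⁻²·a⁻¹: copper (21.2) > zinc (14.3)

copper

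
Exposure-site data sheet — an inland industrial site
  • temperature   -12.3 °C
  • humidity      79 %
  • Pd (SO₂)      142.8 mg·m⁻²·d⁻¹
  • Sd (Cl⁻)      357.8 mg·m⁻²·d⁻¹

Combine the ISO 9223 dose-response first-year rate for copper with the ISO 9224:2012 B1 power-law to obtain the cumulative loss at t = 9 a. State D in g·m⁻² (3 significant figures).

copper: temperature factor f = +0.126·(-22.3) = -2.8098
  Pd branch = 0.0053·Pd^0.26·e^(0.059·RH+f) = 0.1226 μm/a
  Cl⁻ term: 0.01025·357.8^0.27·exp(0.036·79+0.049·-12.3) = 0.4716
  sum: 0.1226 + 0.4716 → r_corr = 0.5942 μm/a
Long-term exponent b (ISO 9224 Table 2, B1) = 0.667
  D(9) = 0.5942 × 9^0.667 = 0.5942 × 4.33 = 2.573 μm
  Mass loss = 2.573 μm × 8.96 g/cm³ = 23.05 g·m⁻²

D(9) = 23.1 g·m⁻²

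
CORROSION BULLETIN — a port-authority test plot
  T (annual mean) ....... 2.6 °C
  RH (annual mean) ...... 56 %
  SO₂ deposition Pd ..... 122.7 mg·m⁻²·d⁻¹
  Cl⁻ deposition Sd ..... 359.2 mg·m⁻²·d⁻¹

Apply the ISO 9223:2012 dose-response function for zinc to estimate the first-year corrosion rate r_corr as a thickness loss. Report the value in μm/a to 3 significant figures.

r_corr = 2.04 μm/a

zinc: temperature factor f = +0.038·(-7.4) = -0.2812
  sulphur-dioxide contribution → 1.062 μm/a
  chloride contribution → 0.9775 μm/a
  ⇒ r_corr(zinc) = 2.04 μm/a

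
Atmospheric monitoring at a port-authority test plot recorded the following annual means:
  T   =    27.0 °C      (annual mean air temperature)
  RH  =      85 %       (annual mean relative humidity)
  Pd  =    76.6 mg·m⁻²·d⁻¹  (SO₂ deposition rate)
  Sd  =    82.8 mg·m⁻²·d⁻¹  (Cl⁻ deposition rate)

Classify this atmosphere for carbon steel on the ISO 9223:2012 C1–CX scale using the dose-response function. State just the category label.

C5

carbon steel: T>10 °C ⇒ hinge -0.054·(27.0−10) = -0.9180
  Pd branch = 1.77·Pd^0.52·e^(0.02·RH+f) = 36.93 μm/a
  Sd branch = 0.102·Sd^0.62·e^(0.033·RH+0.04·T) = 76.74 μm/a
  sum: 36.93 + 76.74 → r_corr = 113.7 μm/a
Category bounds: 80…200 μm/a bracket r_corr ⇒ C5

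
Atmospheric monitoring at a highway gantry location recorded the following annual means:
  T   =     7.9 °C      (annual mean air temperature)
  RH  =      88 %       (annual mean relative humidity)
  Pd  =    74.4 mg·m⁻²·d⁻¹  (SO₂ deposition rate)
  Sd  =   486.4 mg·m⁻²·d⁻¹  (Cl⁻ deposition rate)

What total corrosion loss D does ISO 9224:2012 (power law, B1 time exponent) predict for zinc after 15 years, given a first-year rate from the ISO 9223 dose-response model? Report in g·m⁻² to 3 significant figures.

zinc: f(T) = +0.038·(T−10) [T≤10 °C] = -0.0798
  Pd branch = 0.0129·Pd^0.44·e^(0.046·RH+f) = 4.544 μm/a
  Sd branch = 0.0175·Sd^0.57·e^(0.008·RH+0.085·T) = 2.355 μm/a
  sum: 4.544 + 2.355 → r_corr = 6.899 μm/a
Power-law: D(15) = r_corr · 15^0.813
  D(15) = 6.899 × 15^0.813 = 6.899 × 9.04 = 62.37 μm
  Mass loss = 62.37 μm × 7.14 g/cm³ = 445.3 g·m⁻²

D(15) = 445 g·m⁻²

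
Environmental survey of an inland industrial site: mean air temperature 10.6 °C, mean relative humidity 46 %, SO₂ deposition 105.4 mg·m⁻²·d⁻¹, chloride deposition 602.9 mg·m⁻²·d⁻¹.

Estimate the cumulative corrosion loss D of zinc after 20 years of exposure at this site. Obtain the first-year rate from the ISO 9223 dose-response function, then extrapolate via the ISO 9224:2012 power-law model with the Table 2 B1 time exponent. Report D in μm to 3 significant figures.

zinc: temperature factor f = -0.071·(0.6) = -0.0426
  sulphur-dioxide contribution → 0.7964 μm/a
  chloride contribution → 2.393 μm/a
  total first-year rate 3.189 μm/a
Long-term exponent b (ISO 9224 Table 2, B1) = 0.813
  D(20) = 3.189 × 20^0.813 = 3.189 × 11.42 = 36.43 μm

D(20) = 36.4 μm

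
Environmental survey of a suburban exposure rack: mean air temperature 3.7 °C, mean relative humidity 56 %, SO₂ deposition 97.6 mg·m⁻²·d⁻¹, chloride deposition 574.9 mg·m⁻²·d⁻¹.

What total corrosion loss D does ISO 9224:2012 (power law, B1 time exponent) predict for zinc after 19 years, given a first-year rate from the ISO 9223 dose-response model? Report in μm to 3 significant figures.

D(19) = 26.3 μm

zinc: temperature factor f = +0.038·(-6.3) = -0.2394
  SO₂ term: 0.0129·97.6^0.44·exp(0.046·56-0.2394) = 1.002
  Cl⁻ term: 0.0175·574.9^0.57·exp(0.008·56+0.085·3.7) = 1.403
  r_corr = 1.002 + 1.403 = 2.405 μm/a
Power-law: D(19) = r_corr · 19^0.813
  D(19) = 2.405 × 19^0.813 = 2.405 × 10.96 = 26.35 μm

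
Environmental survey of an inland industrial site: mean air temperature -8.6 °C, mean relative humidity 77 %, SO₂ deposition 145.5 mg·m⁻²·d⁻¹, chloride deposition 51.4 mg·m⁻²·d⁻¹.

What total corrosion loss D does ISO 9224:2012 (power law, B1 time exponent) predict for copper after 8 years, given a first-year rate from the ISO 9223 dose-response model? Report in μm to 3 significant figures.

D(8) = 1.95 μm

copper: f(T) = +0.126·(T−10) [T≤10 °C] = -2.3436
  Pd branch = 0.0053·Pd^0.26·e^(0.059·RH+f) = 0.1745 μm/a
  Cl⁻ term: 0.01025·51.4^0.27·exp(0.036·77+0.049·-8.6) = 0.3116
  r_corr = 0.1745 + 0.3116 = 0.4861 μm/a
ISO 9224: D(t) = r_corr · t^b with b = 0.667 (copper, B1)
  D(8) = 0.4861 × 8^0.667 = 0.4861 × 4.003 = 1.946 μm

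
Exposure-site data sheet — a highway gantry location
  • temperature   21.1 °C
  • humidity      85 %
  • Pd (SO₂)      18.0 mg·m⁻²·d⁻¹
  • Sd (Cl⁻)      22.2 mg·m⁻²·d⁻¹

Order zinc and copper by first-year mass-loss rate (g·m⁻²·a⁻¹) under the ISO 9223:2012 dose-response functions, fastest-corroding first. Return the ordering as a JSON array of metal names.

["copper", "zinc"]

zinc: f(T) = -0.071·(T−10) [T>10 °C] = -0.7881
  sulphur-dioxide contribution → 1.044 μm/a
  chloride contribution → 1.215 μm/a
  total first-year rate 2.259 μm/a
  mass loss = 2.259 μm/a × 7.14 g/cm³ = 16.13 g·m⁻²·a⁻¹
copper: T>10 °C ⇒ hinge -0.080·(21.1−10) = -0.8880
  sulphur-dioxide contribution → 0.6966 μm/a
  chloride contribution → 1.42 μm/a
  ⇒ r_corr(copper) = 2.116 μm/a
  mass loss = 2.116 μm/a × 8.96 g/cm³ = 18.96 g·m⁻²·a⁻¹
Ordering by g·m⁻²·a⁻¹: copper (19) > zinc (16.1)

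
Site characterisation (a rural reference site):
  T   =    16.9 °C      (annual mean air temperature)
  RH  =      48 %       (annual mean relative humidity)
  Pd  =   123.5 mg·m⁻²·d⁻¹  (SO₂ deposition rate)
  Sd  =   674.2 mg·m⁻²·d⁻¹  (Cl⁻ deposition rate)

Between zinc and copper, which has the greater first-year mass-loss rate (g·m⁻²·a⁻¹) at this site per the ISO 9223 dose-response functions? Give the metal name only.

zinc

zinc: f(T) = -0.071·(T−10) [T>10 °C] = -0.4899
  SO₂ term: 0.0129·123.5^0.44·exp(0.046·48-0.4899) = 0.5985
  Cl⁻ term: 0.0175·674.2^0.57·exp(0.008·48+0.085·16.9) = 4.427
  r_corr = 0.5985 + 4.427 = 5.025 μm/a
  mass loss = 5.025 μm/a × 7.14 g/cm³ = 35.88 g·m⁻²·a⁻¹
copper: T>10 °C ⇒ hinge -0.080·(16.9−10) = -0.5520
  SO₂ term: 0.0053·123.5^0.26·exp(0.059·48-0.5520) = 0.1813
  Cl⁻ term: 0.01025·674.2^0.27·exp(0.036·48+0.049·16.9) = 0.7666
  r_corr = 0.1813 + 0.7666 = 0.9479 μm/a
  mass loss = 0.9479 μm/a × 8.96 g/cm³ = 8.493 g·m⁻²·a⁻¹
Ordering by g·m⁻²·a⁻¹: zinc (35.9) > copper (8.49)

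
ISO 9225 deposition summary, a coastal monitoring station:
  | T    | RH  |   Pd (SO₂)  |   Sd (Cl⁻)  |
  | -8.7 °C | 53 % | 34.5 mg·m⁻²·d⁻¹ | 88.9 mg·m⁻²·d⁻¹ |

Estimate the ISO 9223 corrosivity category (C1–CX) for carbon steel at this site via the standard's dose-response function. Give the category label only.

C2

carbon steel: temperature factor f = +0.150·(-18.7) = -2.8050
  sulphur-dioxide contribution → 1.949 μm/a
  chloride contribution → 6.689 μm/a
  total first-year rate 8.638 μm/a
Category bounds: 1.3…25 μm/a bracket r_corr ⇒ C2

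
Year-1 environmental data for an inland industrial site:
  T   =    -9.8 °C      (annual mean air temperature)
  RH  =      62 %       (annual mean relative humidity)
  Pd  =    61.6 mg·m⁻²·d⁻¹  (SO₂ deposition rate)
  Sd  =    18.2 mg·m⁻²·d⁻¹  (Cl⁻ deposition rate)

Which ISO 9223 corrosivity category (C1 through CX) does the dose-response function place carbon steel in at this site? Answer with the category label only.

C2

carbon steel: T≤10 °C ⇒ hinge +0.150·(-9.8−10) = -2.9700
  sulphur-dioxide contribution → 2.674 μm/a
  chloride contribution → 3.222 μm/a
  ⇒ r_corr(carbon steel) = 5.897 μm/a
5.9 μm/a falls in (1.3, 25] for carbon steel → category C2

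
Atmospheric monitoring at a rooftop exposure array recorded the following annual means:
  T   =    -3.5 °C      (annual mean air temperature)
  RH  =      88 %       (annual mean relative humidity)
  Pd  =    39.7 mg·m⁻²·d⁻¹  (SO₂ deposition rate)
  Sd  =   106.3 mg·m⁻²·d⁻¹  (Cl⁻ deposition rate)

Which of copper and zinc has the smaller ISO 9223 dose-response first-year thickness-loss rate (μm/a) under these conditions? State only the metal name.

copper

copper: temperature factor f = +0.126·(-13.5) = -1.7010
  sulphur-dioxide contribution → 0.453 μm/a
  chloride contribution → 0.7232 μm/a
  total first-year rate 1.176 μm/a
zinc: T≤10 °C ⇒ hinge +0.038·(-3.5−10) = -0.5130
  sulphur-dioxide contribution → 2.235 μm/a
  chloride contribution → 0.3756 μm/a
  total first-year rate 2.611 μm/a
Ordering by μm/a: zinc (2.61) > copper (1.18)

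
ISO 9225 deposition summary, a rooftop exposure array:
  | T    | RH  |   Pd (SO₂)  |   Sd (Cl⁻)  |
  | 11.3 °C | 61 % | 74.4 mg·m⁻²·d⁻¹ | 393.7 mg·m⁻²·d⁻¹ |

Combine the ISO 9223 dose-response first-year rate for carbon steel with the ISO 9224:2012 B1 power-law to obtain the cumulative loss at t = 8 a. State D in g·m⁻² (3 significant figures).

D(8) = 2.36e+03 g·m⁻²

carbon steel: temperature factor f = -0.054·(1.3) = -0.0702
  Pd branch = 1.77·Pd^0.52·e^(0.02·RH+f) = 52.55 μm/a
  Sd branch = 0.102·Sd^0.62·e^(0.033·RH+0.04·T) = 48.77 μm/a
  r_corr = 52.55 + 48.77 = 101.3 μm/a
ISO 9224: D(t) = r_corr · t^b with b = 0.523 (carbon steel, B1)
  D(8) = 101.3 × 8^0.523 = 101.3 × 2.967 = 300.6 μm
  Mass loss = 300.6 μm × 7.85 g/cm³ = 2360 g·m⁻²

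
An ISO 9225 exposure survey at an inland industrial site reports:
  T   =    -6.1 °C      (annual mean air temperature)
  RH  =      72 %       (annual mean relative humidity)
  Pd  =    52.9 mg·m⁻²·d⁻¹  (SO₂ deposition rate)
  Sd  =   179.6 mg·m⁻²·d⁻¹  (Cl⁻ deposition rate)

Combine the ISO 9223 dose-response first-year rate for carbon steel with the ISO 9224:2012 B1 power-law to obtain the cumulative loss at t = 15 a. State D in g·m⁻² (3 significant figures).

D(15) = 865 g·m⁻²

carbon steel: temperature factor f = +0.150·(-16.1) = -2.4150
  Pd branch = 1.77·Pd^0.52·e^(0.02·RH+f) = 5.257 μm/a
  Sd branch = 0.102·Sd^0.62·e^(0.033·RH+0.04·T) = 21.49 μm/a
  r_corr = 5.257 + 21.49 = 26.74 μm/a
Power-law: D(15) = r_corr · 15^0.523
  D(15) = 26.74 × 15^0.523 = 26.74 × 4.122 = 110.2 μm
  Mass loss = 110.2 μm × 7.85 g/cm³ = 865.4 g·m⁻²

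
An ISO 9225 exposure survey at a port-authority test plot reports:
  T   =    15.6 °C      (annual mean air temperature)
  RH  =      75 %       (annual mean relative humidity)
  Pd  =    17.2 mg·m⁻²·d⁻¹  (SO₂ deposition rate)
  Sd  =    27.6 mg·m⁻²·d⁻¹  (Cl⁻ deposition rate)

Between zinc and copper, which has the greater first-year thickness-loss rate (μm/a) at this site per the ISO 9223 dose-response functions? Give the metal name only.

zinc: T>10 °C ⇒ hinge -0.071·(15.6−10) = -0.3976
  Pd branch = 0.0129·Pd^0.44·e^(0.046·RH+f) = 0.9547 μm/a
  Cl⁻ term: 0.0175·27.6^0.57·exp(0.008·75+0.085·15.6) = 0.7958
  r_corr = 0.9547 + 0.7958 = 1.75 μm/a
copper: f(T) = -0.080·(T−10) [T>10 °C] = -0.4480
  SO₂ term: 0.0053·17.2^0.26·exp(0.059·75-0.4480) = 0.5925
  Sd branch = 0.01025·Sd^0.27·e^(0.036·RH+0.049·T) = 0.8023 μm/a
  r_corr = 0.5925 + 0.8023 = 1.395 μm/a
Ordering by μm/a: zinc (1.75) > copper (1.39)

zinc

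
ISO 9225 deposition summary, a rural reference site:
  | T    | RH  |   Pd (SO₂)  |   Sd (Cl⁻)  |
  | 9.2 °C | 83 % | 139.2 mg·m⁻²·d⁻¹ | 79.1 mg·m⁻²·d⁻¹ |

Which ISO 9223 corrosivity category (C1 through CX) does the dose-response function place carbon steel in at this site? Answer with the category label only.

carbon steel: f(T) = +0.150·(T−10) [T≤10 °C] = -0.1200
  SO₂ term: 1.77·139.2^0.52·exp(0.02·83-0.1200) = 107.5
  Sd branch = 0.102·Sd^0.62·e^(0.033·RH+0.04·T) = 34.26 μm/a
  sum: 107.5 + 34.26 → r_corr = 141.8 μm/a
ISO 9223 Table 2 (carbon steel): 80 < 142 ≤ 200 μm/a ⇒ C5

C5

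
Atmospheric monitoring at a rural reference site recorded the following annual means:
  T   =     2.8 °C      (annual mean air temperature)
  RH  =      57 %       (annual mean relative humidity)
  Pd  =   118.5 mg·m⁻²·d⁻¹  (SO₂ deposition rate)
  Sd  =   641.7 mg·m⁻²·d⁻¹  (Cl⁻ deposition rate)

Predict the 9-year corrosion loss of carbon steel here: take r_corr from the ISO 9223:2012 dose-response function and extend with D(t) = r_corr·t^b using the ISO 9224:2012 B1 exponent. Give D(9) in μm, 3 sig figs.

D(9) = 201 μm

carbon steel: T≤10 °C ⇒ hinge +0.150·(2.8−10) = -1.0800
  sulphur-dioxide contribution → 22.51 μm/a
  chloride contribution → 41.18 μm/a
  ⇒ r_corr(carbon steel) = 63.69 μm/a
Long-term exponent b (ISO 9224 Table 2, B1) = 0.523
  D(9) = 63.69 × 9^0.523 = 63.69 × 3.156 = 201 μm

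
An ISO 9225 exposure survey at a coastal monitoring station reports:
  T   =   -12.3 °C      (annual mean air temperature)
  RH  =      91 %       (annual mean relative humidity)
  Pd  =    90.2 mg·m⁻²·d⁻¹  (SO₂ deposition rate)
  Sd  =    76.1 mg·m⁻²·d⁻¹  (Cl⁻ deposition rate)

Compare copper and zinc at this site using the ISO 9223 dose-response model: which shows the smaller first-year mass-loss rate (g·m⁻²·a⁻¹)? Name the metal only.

copper

copper: f(T) = +0.126·(T−10) [T≤10 °C] = -2.8098
  sulphur-dioxide contribution → 0.2208 μm/a
  chloride contribution → 0.4783 μm/a
  total first-year rate 0.6991 μm/a
  mass loss = 0.6991 μm/a × 8.96 g/cm³ = 6.264 g·m⁻²·a⁻¹
zinc: temperature factor f = +0.038·(-22.3) = -0.8474
  sulphur-dioxide contribution → 2.635 μm/a
  chloride contribution → 0.1505 μm/a
  total first-year rate 2.786 μm/a
  mass loss = 2.786 μm/a × 7.14 g/cm³ = 19.89 g·m⁻²·a⁻¹
Ordering by g·m⁻²·a⁻¹: zinc (19.9) > copper (6.26)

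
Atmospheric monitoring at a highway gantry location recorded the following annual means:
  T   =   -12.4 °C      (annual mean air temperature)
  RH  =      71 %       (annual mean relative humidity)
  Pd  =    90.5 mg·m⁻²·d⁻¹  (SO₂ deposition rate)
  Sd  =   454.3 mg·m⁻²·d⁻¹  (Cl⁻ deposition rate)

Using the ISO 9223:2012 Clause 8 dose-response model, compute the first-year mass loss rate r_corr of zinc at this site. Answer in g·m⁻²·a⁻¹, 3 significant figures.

zinc: temperature factor f = +0.038·(-22.4) = -0.8512
  SO₂ term: 0.0129·90.5^0.44·exp(0.046·71-0.8512) = 1.048
  Cl⁻ term: 0.0175·454.3^0.57·exp(0.008·71+0.085·-12.4) = 0.3521
  r_corr = 1.048 + 0.3521 = 1.4 μm/a
Convert to mass loss: 1.4 μm/a × 7.14 g/cm³ = 9.995 g·m⁻²·a⁻¹

r_corr = 9.99 g·m⁻²·a⁻¹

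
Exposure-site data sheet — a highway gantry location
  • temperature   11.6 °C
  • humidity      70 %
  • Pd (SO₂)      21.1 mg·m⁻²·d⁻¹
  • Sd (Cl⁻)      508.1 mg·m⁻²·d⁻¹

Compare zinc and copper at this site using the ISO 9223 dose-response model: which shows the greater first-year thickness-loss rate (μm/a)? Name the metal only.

zinc

zinc: temperature factor f = -0.071·(1.6) = -0.1136
  sulphur-dioxide contribution → 1.102 μm/a
  chloride contribution → 2.863 μm/a
  ⇒ r_corr(zinc) = 3.966 μm/a
copper: f(T) = -0.080·(T−10) [T>10 °C] = -0.1280
  sulphur-dioxide contribution → 0.6407 μm/a
  chloride contribution → 1.209 μm/a
  ⇒ r_corr(copper) = 1.85 μm/a
Ordering by μm/a: zinc (3.97) > copper (1.85)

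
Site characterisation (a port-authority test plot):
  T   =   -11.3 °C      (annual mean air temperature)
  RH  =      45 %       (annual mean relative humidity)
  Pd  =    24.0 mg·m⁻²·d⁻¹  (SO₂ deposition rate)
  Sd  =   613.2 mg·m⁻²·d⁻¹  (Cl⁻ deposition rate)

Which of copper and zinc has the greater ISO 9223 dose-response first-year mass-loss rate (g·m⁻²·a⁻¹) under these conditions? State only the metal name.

zinc

copper: f(T) = +0.126·(T−10) [T≤10 °C] = -2.6838
  Pd branch = 0.0053·Pd^0.26·e^(0.059·RH+f) = 0.01177 μm/a
  Sd branch = 0.01025·Sd^0.27·e^(0.036·RH+0.049·T) = 0.1684 μm/a
  r_corr = 0.01177 + 0.1684 = 0.1802 μm/a
  mass loss = 0.1802 μm/a × 8.96 g/cm³ = 1.615 g·m⁻²·a⁻¹
zinc: T≤10 °C ⇒ hinge +0.038·(-11.3−10) = -0.8094
  SO₂ term: 0.0129·24.0^0.44·exp(0.046·45-0.8094) = 0.1842
  Sd branch = 0.0175·Sd^0.57·e^(0.008·RH+0.085·T) = 0.3725 μm/a
  r_corr = 0.1842 + 0.3725 = 0.5568 μm/a
  mass loss = 0.5568 μm/a × 7.14 g/cm³ = 3.975 g·m⁻²·a⁻¹
Ordering by g·m⁻²·a⁻¹: zinc (3.98) > copper (1.61)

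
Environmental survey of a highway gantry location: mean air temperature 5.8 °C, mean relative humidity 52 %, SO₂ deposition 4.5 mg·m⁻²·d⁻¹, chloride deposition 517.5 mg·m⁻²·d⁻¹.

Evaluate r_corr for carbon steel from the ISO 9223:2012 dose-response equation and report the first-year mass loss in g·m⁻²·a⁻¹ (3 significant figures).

carbon steel: f(T) = +0.150·(T−10) [T≤10 °C] = -0.6300
  sulphur-dioxide contribution → 5.83 μm/a
  chloride contribution → 34.45 μm/a
  ⇒ r_corr(carbon steel) = 40.28 μm/a
Convert to mass loss: 40.28 μm/a × 7.85 g/cm³ = 316.2 g·m⁻²·a⁻¹

r_corr = 316 g·m⁻²·a⁻¹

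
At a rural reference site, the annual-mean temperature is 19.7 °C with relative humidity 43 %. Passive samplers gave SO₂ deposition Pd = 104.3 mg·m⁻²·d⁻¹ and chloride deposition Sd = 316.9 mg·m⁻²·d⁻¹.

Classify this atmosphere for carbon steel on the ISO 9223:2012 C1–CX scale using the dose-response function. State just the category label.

C4

carbon steel: T>10 °C ⇒ hinge -0.054·(19.7−10) = -0.5238
  Pd branch = 1.77·Pd^0.52·e^(0.02·RH+f) = 27.76 μm/a
  Sd branch = 0.102·Sd^0.62·e^(0.033·RH+0.04·T) = 32.94 μm/a
  sum: 27.76 + 32.94 → r_corr = 60.7 μm/a
Category bounds: 50…80 μm/a bracket r_corr ⇒ C4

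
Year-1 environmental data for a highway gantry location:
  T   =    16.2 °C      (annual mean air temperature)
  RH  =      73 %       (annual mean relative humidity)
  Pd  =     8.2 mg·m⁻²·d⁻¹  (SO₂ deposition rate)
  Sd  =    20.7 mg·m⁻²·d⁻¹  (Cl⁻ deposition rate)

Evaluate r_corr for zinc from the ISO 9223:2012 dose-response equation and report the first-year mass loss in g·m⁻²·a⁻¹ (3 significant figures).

zinc: f(T) = -0.071·(T−10) [T>10 °C] = -0.4402
  SO₂ term: 0.0129·8.2^0.44·exp(0.046·73-0.4402) = 0.6024
  Cl⁻ term: 0.0175·20.7^0.57·exp(0.008·73+0.085·16.2) = 0.6995
  r_corr = 0.6024 + 0.6995 = 1.302 μm/a
Convert to mass loss: 1.302 μm/a × 7.14 g/cm³ = 9.295 g·m⁻²·a⁻¹

r_corr = 9.30 g·m⁻²·a⁻¹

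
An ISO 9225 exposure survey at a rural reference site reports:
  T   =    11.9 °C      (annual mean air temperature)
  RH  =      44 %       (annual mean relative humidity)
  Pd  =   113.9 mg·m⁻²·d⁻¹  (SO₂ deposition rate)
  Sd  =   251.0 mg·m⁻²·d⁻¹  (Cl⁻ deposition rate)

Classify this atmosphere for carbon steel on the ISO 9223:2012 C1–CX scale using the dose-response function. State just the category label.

C4

carbon steel: f(T) = -0.054·(T−10) [T>10 °C] = -0.1026
  Pd branch = 1.77·Pd^0.52·e^(0.02·RH+f) = 45.18 μm/a
  Cl⁻ term: 0.102·251.0^0.62·exp(0.033·44+0.04·11.9) = 21.56
  sum: 45.18 + 21.56 → r_corr = 66.75 μm/a
ISO 9223 Table 2 (carbon steel): 50 < 66.7 ≤ 80 μm/a ⇒ C4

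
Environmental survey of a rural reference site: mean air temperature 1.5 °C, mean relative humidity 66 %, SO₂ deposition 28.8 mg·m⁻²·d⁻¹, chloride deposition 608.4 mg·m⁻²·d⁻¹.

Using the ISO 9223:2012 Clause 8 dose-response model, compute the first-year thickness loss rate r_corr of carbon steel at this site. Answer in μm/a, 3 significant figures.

carbon steel: T≤10 °C ⇒ hinge +0.150·(1.5−10) = -1.2750
  SO₂ term: 1.77·28.8^0.52·exp(0.02·66-1.2750) = 10.63
  Cl⁻ term: 0.102·608.4^0.62·exp(0.033·66+0.04·1.5) = 50.9
  sum: 10.63 + 50.9 → r_corr = 61.53 μm/a

r_corr = 61.5 μm/a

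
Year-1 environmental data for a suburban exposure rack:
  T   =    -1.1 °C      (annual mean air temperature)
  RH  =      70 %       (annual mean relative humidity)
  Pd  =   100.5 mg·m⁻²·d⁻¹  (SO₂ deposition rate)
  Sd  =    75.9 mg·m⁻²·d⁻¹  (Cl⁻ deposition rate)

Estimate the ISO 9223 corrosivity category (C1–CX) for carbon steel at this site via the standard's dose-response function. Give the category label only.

carbon steel: temperature factor f = +0.150·(-11.1) = -1.6650
  Pd branch = 1.77·Pd^0.52·e^(0.02·RH+f) = 14.93 μm/a
  Cl⁻ term: 0.102·75.9^0.62·exp(0.033·70+0.04·-1.1) = 14.4
  sum: 14.93 + 14.4 → r_corr = 29.33 μm/a
Category bounds: 25…50 μm/a bracket r_corr ⇒ C3

C3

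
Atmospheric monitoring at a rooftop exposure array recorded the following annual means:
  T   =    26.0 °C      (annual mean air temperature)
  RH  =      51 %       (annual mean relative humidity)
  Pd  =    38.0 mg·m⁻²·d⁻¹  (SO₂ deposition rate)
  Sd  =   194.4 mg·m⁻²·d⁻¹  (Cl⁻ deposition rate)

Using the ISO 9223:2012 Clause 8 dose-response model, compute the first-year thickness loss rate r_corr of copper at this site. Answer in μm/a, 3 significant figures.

copper: temperature factor f = -0.080·(16.0) = -1.2800
  sulphur-dioxide contribution → 0.0769 μm/a
  chloride contribution → 0.9535 μm/a
  total first-year rate 1.03 μm/a

r_corr = 1.03 μm/a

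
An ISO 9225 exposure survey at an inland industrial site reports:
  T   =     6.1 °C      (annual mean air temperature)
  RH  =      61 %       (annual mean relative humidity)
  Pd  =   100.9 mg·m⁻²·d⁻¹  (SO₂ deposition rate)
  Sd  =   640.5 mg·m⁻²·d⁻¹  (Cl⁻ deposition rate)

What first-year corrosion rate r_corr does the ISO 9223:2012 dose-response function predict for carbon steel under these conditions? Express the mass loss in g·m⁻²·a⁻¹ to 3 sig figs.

r_corr = 709 g·m⁻²·a⁻¹

carbon steel: temperature factor f = +0.150·(-3.9) = -0.5850
  sulphur-dioxide contribution → 36.79 μm/a
  chloride contribution → 53.56 μm/a
  ⇒ r_corr(carbon steel) = 90.35 μm/a
Convert to mass loss: 90.35 μm/a × 7.85 g/cm³ = 709.3 g·m⁻²·a⁻¹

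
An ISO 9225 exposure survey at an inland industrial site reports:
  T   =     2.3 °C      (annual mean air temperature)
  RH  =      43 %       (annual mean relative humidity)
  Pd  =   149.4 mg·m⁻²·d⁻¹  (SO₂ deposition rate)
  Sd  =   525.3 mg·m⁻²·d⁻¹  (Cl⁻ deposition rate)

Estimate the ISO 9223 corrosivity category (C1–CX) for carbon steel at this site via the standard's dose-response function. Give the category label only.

C3

carbon steel: temperature factor f = +0.150·(-7.7) = -1.1550
  Pd branch = 1.77·Pd^0.52·e^(0.02·RH+f) = 17.8 μm/a
  Sd branch = 0.102·Sd^0.62·e^(0.033·RH+0.04·T) = 22.46 μm/a
  r_corr = 17.8 + 22.46 = 40.27 μm/a
40.3 μm/a falls in (25, 50] for carbon steel → category C3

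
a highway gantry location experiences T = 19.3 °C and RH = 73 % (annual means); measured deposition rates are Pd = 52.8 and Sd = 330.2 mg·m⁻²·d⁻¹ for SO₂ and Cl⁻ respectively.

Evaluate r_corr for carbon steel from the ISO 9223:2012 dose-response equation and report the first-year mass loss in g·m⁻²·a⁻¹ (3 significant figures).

r_corr = 987 g·m⁻²·a⁻¹

carbon steel: temperature factor f = -0.054·(9.3) = -0.5022
  Pd branch = 1.77·Pd^0.52·e^(0.02·RH+f) = 36.28 μm/a
  Cl⁻ term: 0.102·330.2^0.62·exp(0.033·73+0.04·19.3) = 89.48
  sum: 36.28 + 89.48 → r_corr = 125.8 μm/a
Convert to mass loss: 125.8 μm/a × 7.85 g/cm³ = 987.3 g·m⁻²·a⁻¹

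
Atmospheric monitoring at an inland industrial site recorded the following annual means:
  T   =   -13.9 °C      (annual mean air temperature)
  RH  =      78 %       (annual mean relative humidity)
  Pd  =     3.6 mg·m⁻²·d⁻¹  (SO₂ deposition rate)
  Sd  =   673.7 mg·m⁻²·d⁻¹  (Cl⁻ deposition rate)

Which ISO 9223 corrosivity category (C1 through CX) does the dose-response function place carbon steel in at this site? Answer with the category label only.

C3

carbon steel: f(T) = +0.150·(T−10) [T≤10 °C] = -3.5850
  sulphur-dioxide contribution → 0.4548 μm/a
  chloride contribution → 43.52 μm/a
  total first-year rate 43.97 μm/a
ISO 9223 Table 2 (carbon steel): 25 < 44 ≤ 50 μm/a ⇒ C3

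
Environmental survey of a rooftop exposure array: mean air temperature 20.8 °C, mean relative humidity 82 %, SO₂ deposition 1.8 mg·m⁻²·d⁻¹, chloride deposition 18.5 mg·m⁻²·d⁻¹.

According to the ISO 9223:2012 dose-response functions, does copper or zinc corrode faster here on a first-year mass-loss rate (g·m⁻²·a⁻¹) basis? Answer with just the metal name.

copper: f(T) = -0.080·(T−10) [T>10 °C] = -0.8640
  Pd branch = 0.0053·Pd^0.26·e^(0.059·RH+f) = 0.3285 μm/a
  Sd branch = 0.01025·Sd^0.27·e^(0.036·RH+0.049·T) = 1.195 μm/a
  r_corr = 0.3285 + 1.195 = 1.524 μm/a
  mass loss = 1.524 μm/a × 8.96 g/cm³ = 13.65 g·m⁻²·a⁻¹
zinc: T>10 °C ⇒ hinge -0.071·(20.8−10) = -0.7668
  Pd branch = 0.0129·Pd^0.44·e^(0.046·RH+f) = 0.3373 μm/a
  Sd branch = 0.0175·Sd^0.57·e^(0.008·RH+0.085·T) = 1.042 μm/a
  sum: 0.3373 + 1.042 → r_corr = 1.38 μm/a
  mass loss = 1.38 μm/a × 7.14 g/cm³ = 9.852 g·m⁻²·a⁻¹
Ordering by g·m⁻²·a⁻¹: copper (13.7) > zinc (9.85)

copper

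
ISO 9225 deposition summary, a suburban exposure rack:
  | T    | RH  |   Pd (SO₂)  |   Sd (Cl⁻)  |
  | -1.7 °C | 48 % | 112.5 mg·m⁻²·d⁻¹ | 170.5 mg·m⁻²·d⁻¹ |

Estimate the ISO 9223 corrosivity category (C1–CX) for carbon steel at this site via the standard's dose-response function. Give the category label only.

carbon steel: T≤10 °C ⇒ hinge +0.150·(-1.7−10) = -1.7550
  SO₂ term: 1.77·112.5^0.52·exp(0.02·48-1.7550) = 9.318
  Sd branch = 0.102·Sd^0.62·e^(0.033·RH+0.04·T) = 11.24 μm/a
  sum: 9.318 + 11.24 → r_corr = 20.55 μm/a
ISO 9223 Table 2 (carbon steel): 1.3 < 20.6 ≤ 25 μm/a ⇒ C2

C2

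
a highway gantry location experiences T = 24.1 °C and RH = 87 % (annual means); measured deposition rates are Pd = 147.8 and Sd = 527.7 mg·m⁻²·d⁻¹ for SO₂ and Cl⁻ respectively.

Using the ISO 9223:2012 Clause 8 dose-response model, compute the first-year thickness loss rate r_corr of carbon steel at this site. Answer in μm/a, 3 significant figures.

carbon steel: temperature factor f = -0.054·(14.1) = -0.7614
  Pd branch = 1.77·Pd^0.52·e^(0.02·RH+f) = 63.27 μm/a
  Cl⁻ term: 0.102·527.7^0.62·exp(0.033·87+0.04·24.1) = 230.1
  r_corr = 63.27 + 230.1 = 293.4 μm/a

r_corr = 293 μm/a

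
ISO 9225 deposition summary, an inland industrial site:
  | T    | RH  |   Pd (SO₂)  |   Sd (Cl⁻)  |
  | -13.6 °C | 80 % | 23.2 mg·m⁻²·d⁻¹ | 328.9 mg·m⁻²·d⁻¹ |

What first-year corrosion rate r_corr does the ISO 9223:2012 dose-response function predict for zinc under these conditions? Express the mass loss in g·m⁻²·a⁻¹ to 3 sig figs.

zinc: f(T) = +0.038·(T−10) [T≤10 °C] = -0.8968
  SO₂ term: 0.0129·23.2^0.44·exp(0.046·80-0.8968) = 0.832
  Sd branch = 0.0175·Sd^0.57·e^(0.008·RH+0.085·T) = 0.2842 μm/a
  sum: 0.832 + 0.2842 → r_corr = 1.116 μm/a
Convert to mass loss: 1.116 μm/a × 7.14 g/cm³ = 7.97 g·m⁻²·a⁻¹

r_corr = 7.97 g·m⁻²·a⁻¹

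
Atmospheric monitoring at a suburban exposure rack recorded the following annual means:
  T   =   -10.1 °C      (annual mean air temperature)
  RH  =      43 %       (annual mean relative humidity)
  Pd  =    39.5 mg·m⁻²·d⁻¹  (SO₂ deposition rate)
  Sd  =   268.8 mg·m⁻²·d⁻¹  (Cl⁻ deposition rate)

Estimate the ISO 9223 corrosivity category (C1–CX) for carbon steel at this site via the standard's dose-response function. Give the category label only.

carbon steel: temperature factor f = +0.150·(-20.1) = -3.0150
  Pd branch = 1.77·Pd^0.52·e^(0.02·RH+f) = 1.388 μm/a
  Cl⁻ term: 0.102·268.8^0.62·exp(0.033·43+0.04·-10.1) = 9.029
  sum: 1.388 + 9.029 → r_corr = 10.42 μm/a
ISO 9223 Table 2 (carbon steel): 1.3 < 10.4 ≤ 25 μm/a ⇒ C2

C2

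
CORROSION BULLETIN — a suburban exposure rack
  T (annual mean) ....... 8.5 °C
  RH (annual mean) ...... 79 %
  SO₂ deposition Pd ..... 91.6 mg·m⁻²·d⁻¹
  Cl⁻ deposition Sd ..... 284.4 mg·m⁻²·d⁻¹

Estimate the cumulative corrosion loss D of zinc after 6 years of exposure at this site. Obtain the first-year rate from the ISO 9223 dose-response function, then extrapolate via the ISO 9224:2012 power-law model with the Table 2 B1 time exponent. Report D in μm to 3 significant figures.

D(6) = 21.7 μm

zinc: T≤10 °C ⇒ hinge +0.038·(8.5−10) = -0.0570
  Pd branch = 0.0129·Pd^0.44·e^(0.046·RH+f) = 3.367 μm/a
  Sd branch = 0.0175·Sd^0.57·e^(0.008·RH+0.085·T) = 1.698 μm/a
  sum: 3.367 + 1.698 → r_corr = 5.066 μm/a
Power-law: D(6) = r_corr · 6^0.813
  D(6) = 5.066 × 6^0.813 = 5.066 × 4.292 = 21.74 μm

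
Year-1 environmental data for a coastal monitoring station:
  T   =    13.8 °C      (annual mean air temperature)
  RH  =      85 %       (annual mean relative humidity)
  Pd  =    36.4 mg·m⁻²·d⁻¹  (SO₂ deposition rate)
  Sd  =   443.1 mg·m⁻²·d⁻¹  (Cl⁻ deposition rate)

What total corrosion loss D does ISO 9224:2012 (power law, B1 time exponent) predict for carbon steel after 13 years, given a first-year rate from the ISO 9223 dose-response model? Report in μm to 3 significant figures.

D(13) = 685 μm

carbon steel: T>10 °C ⇒ hinge -0.054·(13.8−10) = -0.2052
  sulphur-dioxide contribution → 51.16 μm/a
  chloride contribution → 128 μm/a
  total first-year rate 179.2 μm/a
ISO 9224: D(t) = r_corr · t^b with b = 0.523 (carbon steel, B1)
  D(13) = 179.2 × 13^0.523 = 179.2 × 3.825 = 685.4 μm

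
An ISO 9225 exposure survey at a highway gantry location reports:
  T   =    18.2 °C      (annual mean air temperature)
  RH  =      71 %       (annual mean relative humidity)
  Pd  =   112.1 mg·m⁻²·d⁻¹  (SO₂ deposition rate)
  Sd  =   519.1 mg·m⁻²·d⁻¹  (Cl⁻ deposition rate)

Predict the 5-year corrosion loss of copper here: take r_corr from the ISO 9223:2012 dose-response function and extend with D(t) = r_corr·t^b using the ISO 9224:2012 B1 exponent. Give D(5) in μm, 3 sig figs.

copper: T>10 °C ⇒ hinge -0.080·(18.2−10) = -0.6560
  Pd branch = 0.0053·Pd^0.26·e^(0.059·RH+f) = 0.6188 μm/a
  Sd branch = 0.01025·Sd^0.27·e^(0.036·RH+0.049·T) = 1.743 μm/a
  sum: 0.6188 + 1.743 → r_corr = 2.361 μm/a
Long-term exponent b (ISO 9224 Table 2, B1) = 0.667
  D(5) = 2.361 × 5^0.667 = 2.361 × 2.926 = 6.908 μm

D(5) = 6.91 μm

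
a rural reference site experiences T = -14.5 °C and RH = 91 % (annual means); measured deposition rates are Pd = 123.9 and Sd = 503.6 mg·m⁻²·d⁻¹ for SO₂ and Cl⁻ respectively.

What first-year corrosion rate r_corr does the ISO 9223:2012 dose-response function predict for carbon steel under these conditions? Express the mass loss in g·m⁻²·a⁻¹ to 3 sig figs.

carbon steel: f(T) = +0.150·(T−10) [T≤10 °C] = -3.6750
  SO₂ term: 1.77·123.9^0.52·exp(0.02·91-3.6750) = 3.394
  Sd branch = 0.102·Sd^0.62·e^(0.033·RH+0.04·T) = 54.47 μm/a
  r_corr = 3.394 + 54.47 = 57.87 μm/a
Convert to mass loss: 57.87 μm/a × 7.85 g/cm³ = 454.3 g·m⁻²·a⁻¹

r_corr = 454 g·m⁻²·a⁻¹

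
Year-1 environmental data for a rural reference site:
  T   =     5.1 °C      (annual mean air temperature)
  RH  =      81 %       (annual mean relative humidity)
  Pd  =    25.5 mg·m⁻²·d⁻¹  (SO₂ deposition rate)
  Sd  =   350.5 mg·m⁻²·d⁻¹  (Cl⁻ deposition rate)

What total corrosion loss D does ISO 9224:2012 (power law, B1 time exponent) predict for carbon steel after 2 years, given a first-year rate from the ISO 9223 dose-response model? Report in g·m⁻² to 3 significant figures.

carbon steel: temperature factor f = +0.150·(-4.9) = -0.7350
  Pd branch = 1.77·Pd^0.52·e^(0.02·RH+f) = 23.11 μm/a
  Cl⁻ term: 0.102·350.5^0.62·exp(0.033·81+0.04·5.1) = 68.51
  r_corr = 23.11 + 68.51 = 91.62 μm/a
ISO 9224: D(t) = r_corr · t^b with b = 0.523 (carbon steel, B1)
  D(2) = 91.62 × 2^0.523 = 91.62 × 1.437 = 131.7 μm
  Mass loss = 131.7 μm × 7.85 g/cm³ = 1033 g·m⁻²

D(2) = 1.03e+03 g·m⁻²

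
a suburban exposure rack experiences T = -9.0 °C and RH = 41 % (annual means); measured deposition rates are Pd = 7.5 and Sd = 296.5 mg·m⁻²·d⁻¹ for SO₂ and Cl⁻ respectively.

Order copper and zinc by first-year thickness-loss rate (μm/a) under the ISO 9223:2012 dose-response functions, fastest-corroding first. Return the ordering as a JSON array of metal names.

["zinc", "copper"]

copper: f(T) = +0.126·(T−10) [T≤10 °C] = -2.3940
  sulphur-dioxide contribution → 0.009176 μm/a
  chloride contribution → 0.1342 μm/a
  ⇒ r_corr(copper) = 0.1433 μm/a
zinc: f(T) = +0.038·(T−10) [T≤10 °C] = -0.7220
  sulphur-dioxide contribution → 0.1003 μm/a
  chloride contribution → 0.2899 μm/a
  ⇒ r_corr(zinc) = 0.3902 μm/a
Ordering by μm/a: zinc (0.39) > copper (0.143)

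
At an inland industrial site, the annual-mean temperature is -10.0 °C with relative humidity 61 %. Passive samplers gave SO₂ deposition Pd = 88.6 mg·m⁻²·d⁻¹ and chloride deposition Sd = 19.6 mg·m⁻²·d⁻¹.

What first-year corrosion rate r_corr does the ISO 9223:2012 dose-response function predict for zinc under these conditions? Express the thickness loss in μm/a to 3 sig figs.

zinc: temperature factor f = +0.038·(-20.0) = -0.7600
  Pd branch = 0.0129·Pd^0.44·e^(0.046·RH+f) = 0.7178 μm/a
  Cl⁻ term: 0.0175·19.6^0.57·exp(0.008·61+0.085·-10.0) = 0.06644
  sum: 0.7178 + 0.06644 → r_corr = 0.7843 μm/a

r_corr = 0.784 μm/a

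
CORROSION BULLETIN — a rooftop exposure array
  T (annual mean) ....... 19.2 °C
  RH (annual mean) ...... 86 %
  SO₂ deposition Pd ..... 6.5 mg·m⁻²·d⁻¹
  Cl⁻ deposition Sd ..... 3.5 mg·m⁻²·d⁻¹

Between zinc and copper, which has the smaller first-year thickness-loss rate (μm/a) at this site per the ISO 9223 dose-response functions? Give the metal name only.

zinc: temperature factor f = -0.071·(9.2) = -0.6532
  sulphur-dioxide contribution → 0.7992 μm/a
  chloride contribution → 0.3637 μm/a
  ⇒ r_corr(zinc) = 1.163 μm/a
copper: f(T) = -0.080·(T−10) [T>10 °C] = -0.7360
  sulphur-dioxide contribution → 0.6601 μm/a
  chloride contribution → 0.8143 μm/a
  total first-year rate 1.474 μm/a
Ordering by μm/a: copper (1.47) > zinc (1.16)

zinc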